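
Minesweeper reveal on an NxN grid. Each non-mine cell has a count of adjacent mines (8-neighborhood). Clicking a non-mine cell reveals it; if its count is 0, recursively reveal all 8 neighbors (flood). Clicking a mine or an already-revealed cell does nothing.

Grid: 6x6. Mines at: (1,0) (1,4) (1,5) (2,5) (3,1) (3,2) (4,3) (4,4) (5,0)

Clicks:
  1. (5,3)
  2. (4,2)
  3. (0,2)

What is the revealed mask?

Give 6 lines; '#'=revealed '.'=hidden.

Answer: .###..
.###..
.###..
......
..#...
...#..

Derivation:
Click 1 (5,3) count=2: revealed 1 new [(5,3)] -> total=1
Click 2 (4,2) count=3: revealed 1 new [(4,2)] -> total=2
Click 3 (0,2) count=0: revealed 9 new [(0,1) (0,2) (0,3) (1,1) (1,2) (1,3) (2,1) (2,2) (2,3)] -> total=11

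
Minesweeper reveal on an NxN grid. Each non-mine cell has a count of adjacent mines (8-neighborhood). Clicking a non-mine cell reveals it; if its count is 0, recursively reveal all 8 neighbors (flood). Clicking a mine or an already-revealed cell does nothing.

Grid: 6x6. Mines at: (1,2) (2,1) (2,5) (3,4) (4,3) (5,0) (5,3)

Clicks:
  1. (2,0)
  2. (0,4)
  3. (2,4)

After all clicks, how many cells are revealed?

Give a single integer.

Click 1 (2,0) count=1: revealed 1 new [(2,0)] -> total=1
Click 2 (0,4) count=0: revealed 6 new [(0,3) (0,4) (0,5) (1,3) (1,4) (1,5)] -> total=7
Click 3 (2,4) count=2: revealed 1 new [(2,4)] -> total=8

Answer: 8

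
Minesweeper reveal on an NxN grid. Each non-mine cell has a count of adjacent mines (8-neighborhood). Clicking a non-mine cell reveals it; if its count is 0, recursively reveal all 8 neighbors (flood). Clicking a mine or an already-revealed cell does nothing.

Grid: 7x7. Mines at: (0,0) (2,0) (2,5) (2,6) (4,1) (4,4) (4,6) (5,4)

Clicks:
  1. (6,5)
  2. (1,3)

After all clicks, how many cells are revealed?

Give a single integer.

Answer: 21

Derivation:
Click 1 (6,5) count=1: revealed 1 new [(6,5)] -> total=1
Click 2 (1,3) count=0: revealed 20 new [(0,1) (0,2) (0,3) (0,4) (0,5) (0,6) (1,1) (1,2) (1,3) (1,4) (1,5) (1,6) (2,1) (2,2) (2,3) (2,4) (3,1) (3,2) (3,3) (3,4)] -> total=21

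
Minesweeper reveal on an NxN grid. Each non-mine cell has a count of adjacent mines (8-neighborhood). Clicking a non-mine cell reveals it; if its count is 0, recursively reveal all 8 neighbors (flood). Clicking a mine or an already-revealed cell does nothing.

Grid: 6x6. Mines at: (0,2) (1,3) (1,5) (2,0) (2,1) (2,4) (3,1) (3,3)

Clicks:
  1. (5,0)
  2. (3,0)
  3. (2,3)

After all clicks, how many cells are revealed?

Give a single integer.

Answer: 16

Derivation:
Click 1 (5,0) count=0: revealed 14 new [(3,4) (3,5) (4,0) (4,1) (4,2) (4,3) (4,4) (4,5) (5,0) (5,1) (5,2) (5,3) (5,4) (5,5)] -> total=14
Click 2 (3,0) count=3: revealed 1 new [(3,0)] -> total=15
Click 3 (2,3) count=3: revealed 1 new [(2,3)] -> total=16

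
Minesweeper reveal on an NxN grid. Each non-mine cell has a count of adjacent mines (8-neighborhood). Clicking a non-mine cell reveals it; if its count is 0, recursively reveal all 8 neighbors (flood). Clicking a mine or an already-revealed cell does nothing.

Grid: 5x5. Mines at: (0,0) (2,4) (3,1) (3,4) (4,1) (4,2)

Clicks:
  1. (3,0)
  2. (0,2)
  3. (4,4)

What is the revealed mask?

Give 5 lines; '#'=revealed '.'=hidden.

Click 1 (3,0) count=2: revealed 1 new [(3,0)] -> total=1
Click 2 (0,2) count=0: revealed 11 new [(0,1) (0,2) (0,3) (0,4) (1,1) (1,2) (1,3) (1,4) (2,1) (2,2) (2,3)] -> total=12
Click 3 (4,4) count=1: revealed 1 new [(4,4)] -> total=13

Answer: .####
.####
.###.
#....
....#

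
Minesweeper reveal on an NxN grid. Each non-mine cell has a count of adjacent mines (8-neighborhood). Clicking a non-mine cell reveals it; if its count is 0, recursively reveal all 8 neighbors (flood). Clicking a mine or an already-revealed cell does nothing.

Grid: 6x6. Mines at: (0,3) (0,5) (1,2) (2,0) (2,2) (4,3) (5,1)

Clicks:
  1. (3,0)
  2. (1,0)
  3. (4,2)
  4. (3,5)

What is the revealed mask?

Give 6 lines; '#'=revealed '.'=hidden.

Click 1 (3,0) count=1: revealed 1 new [(3,0)] -> total=1
Click 2 (1,0) count=1: revealed 1 new [(1,0)] -> total=2
Click 3 (4,2) count=2: revealed 1 new [(4,2)] -> total=3
Click 4 (3,5) count=0: revealed 13 new [(1,3) (1,4) (1,5) (2,3) (2,4) (2,5) (3,3) (3,4) (3,5) (4,4) (4,5) (5,4) (5,5)] -> total=16

Answer: ......
#..###
...###
#..###
..#.##
....##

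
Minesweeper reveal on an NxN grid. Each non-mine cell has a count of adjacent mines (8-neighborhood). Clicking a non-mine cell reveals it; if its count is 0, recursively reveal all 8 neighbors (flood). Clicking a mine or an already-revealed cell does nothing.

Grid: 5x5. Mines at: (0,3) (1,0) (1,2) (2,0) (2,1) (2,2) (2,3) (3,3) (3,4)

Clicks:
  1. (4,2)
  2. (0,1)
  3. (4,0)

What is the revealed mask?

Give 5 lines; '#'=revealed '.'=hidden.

Answer: .#...
.....
.....
###..
###..

Derivation:
Click 1 (4,2) count=1: revealed 1 new [(4,2)] -> total=1
Click 2 (0,1) count=2: revealed 1 new [(0,1)] -> total=2
Click 3 (4,0) count=0: revealed 5 new [(3,0) (3,1) (3,2) (4,0) (4,1)] -> total=7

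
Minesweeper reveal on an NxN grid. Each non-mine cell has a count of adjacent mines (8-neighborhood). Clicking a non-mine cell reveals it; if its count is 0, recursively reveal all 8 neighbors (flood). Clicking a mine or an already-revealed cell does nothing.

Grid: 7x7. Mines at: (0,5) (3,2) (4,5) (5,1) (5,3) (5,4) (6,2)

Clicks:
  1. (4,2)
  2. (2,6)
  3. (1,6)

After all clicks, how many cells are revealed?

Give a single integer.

Click 1 (4,2) count=3: revealed 1 new [(4,2)] -> total=1
Click 2 (2,6) count=0: revealed 27 new [(0,0) (0,1) (0,2) (0,3) (0,4) (1,0) (1,1) (1,2) (1,3) (1,4) (1,5) (1,6) (2,0) (2,1) (2,2) (2,3) (2,4) (2,5) (2,6) (3,0) (3,1) (3,3) (3,4) (3,5) (3,6) (4,0) (4,1)] -> total=28
Click 3 (1,6) count=1: revealed 0 new [(none)] -> total=28

Answer: 28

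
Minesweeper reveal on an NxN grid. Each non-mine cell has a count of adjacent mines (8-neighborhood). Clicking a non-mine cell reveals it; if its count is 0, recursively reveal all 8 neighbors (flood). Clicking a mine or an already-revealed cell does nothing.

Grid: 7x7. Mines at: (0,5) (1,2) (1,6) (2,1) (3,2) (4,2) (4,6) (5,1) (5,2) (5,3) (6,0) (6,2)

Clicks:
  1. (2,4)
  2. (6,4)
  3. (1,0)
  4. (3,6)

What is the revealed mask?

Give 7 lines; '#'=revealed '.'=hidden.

Click 1 (2,4) count=0: revealed 12 new [(1,3) (1,4) (1,5) (2,3) (2,4) (2,5) (3,3) (3,4) (3,5) (4,3) (4,4) (4,5)] -> total=12
Click 2 (6,4) count=1: revealed 1 new [(6,4)] -> total=13
Click 3 (1,0) count=1: revealed 1 new [(1,0)] -> total=14
Click 4 (3,6) count=1: revealed 1 new [(3,6)] -> total=15

Answer: .......
#..###.
...###.
...####
...###.
.......
....#..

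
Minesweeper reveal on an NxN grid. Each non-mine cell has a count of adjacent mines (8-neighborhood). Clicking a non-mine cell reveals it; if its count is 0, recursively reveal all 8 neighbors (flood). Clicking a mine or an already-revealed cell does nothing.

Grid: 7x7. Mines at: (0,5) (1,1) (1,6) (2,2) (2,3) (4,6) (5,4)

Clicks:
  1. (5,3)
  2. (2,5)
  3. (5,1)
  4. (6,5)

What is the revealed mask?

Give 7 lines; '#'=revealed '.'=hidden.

Click 1 (5,3) count=1: revealed 1 new [(5,3)] -> total=1
Click 2 (2,5) count=1: revealed 1 new [(2,5)] -> total=2
Click 3 (5,1) count=0: revealed 17 new [(2,0) (2,1) (3,0) (3,1) (3,2) (3,3) (4,0) (4,1) (4,2) (4,3) (5,0) (5,1) (5,2) (6,0) (6,1) (6,2) (6,3)] -> total=19
Click 4 (6,5) count=1: revealed 1 new [(6,5)] -> total=20

Answer: .......
.......
##...#.
####...
####...
####...
####.#.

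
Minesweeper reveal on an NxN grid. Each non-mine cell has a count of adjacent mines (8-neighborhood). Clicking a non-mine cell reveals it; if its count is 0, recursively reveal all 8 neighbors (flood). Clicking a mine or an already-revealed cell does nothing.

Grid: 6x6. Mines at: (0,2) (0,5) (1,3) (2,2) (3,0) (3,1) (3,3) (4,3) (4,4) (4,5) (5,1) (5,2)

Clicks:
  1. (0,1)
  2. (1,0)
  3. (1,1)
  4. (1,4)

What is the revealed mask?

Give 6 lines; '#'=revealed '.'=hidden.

Click 1 (0,1) count=1: revealed 1 new [(0,1)] -> total=1
Click 2 (1,0) count=0: revealed 5 new [(0,0) (1,0) (1,1) (2,0) (2,1)] -> total=6
Click 3 (1,1) count=2: revealed 0 new [(none)] -> total=6
Click 4 (1,4) count=2: revealed 1 new [(1,4)] -> total=7

Answer: ##....
##..#.
##....
......
......
......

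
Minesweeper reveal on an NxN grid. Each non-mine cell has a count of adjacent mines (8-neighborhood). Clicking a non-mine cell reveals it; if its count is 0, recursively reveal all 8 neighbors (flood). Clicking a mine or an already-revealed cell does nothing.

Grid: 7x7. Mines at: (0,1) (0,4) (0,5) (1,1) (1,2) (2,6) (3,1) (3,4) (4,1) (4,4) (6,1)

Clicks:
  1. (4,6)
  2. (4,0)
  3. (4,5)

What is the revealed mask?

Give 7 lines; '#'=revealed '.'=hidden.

Answer: .......
.......
.......
.....##
#....##
..#####
..#####

Derivation:
Click 1 (4,6) count=0: revealed 14 new [(3,5) (3,6) (4,5) (4,6) (5,2) (5,3) (5,4) (5,5) (5,6) (6,2) (6,3) (6,4) (6,5) (6,6)] -> total=14
Click 2 (4,0) count=2: revealed 1 new [(4,0)] -> total=15
Click 3 (4,5) count=2: revealed 0 new [(none)] -> total=15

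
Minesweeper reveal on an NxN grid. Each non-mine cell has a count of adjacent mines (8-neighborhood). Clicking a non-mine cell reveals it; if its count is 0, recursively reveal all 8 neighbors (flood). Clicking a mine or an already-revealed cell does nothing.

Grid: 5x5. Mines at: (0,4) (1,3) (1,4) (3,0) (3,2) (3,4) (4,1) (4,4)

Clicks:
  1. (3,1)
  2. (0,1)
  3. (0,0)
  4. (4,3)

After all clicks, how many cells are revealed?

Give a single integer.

Click 1 (3,1) count=3: revealed 1 new [(3,1)] -> total=1
Click 2 (0,1) count=0: revealed 9 new [(0,0) (0,1) (0,2) (1,0) (1,1) (1,2) (2,0) (2,1) (2,2)] -> total=10
Click 3 (0,0) count=0: revealed 0 new [(none)] -> total=10
Click 4 (4,3) count=3: revealed 1 new [(4,3)] -> total=11

Answer: 11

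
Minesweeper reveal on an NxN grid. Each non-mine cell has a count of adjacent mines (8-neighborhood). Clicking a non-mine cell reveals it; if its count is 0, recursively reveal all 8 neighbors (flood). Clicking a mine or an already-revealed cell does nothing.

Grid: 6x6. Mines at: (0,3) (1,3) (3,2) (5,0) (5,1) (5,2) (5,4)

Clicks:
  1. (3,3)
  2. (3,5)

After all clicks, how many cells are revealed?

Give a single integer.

Answer: 13

Derivation:
Click 1 (3,3) count=1: revealed 1 new [(3,3)] -> total=1
Click 2 (3,5) count=0: revealed 12 new [(0,4) (0,5) (1,4) (1,5) (2,3) (2,4) (2,5) (3,4) (3,5) (4,3) (4,4) (4,5)] -> total=13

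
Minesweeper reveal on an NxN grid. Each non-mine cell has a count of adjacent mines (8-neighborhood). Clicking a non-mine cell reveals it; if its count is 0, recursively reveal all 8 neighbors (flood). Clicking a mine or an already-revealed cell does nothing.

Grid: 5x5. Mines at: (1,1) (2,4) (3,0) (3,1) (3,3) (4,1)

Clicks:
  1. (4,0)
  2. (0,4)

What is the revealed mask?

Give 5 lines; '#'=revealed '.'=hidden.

Answer: ..###
..###
.....
.....
#....

Derivation:
Click 1 (4,0) count=3: revealed 1 new [(4,0)] -> total=1
Click 2 (0,4) count=0: revealed 6 new [(0,2) (0,3) (0,4) (1,2) (1,3) (1,4)] -> total=7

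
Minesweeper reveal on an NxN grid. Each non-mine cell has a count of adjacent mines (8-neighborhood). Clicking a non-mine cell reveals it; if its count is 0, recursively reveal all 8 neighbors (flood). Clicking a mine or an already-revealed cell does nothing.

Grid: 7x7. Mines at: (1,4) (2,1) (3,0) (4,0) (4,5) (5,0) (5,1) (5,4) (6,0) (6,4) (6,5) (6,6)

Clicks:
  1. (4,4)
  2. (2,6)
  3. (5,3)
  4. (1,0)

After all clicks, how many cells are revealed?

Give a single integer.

Click 1 (4,4) count=2: revealed 1 new [(4,4)] -> total=1
Click 2 (2,6) count=0: revealed 8 new [(0,5) (0,6) (1,5) (1,6) (2,5) (2,6) (3,5) (3,6)] -> total=9
Click 3 (5,3) count=2: revealed 1 new [(5,3)] -> total=10
Click 4 (1,0) count=1: revealed 1 new [(1,0)] -> total=11

Answer: 11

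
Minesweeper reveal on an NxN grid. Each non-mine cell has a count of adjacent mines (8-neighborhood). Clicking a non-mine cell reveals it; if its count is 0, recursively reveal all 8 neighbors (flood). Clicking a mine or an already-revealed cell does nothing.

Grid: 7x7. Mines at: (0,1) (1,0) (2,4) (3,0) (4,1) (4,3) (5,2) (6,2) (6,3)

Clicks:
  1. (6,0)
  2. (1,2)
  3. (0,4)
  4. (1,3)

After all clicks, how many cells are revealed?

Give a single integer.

Click 1 (6,0) count=0: revealed 4 new [(5,0) (5,1) (6,0) (6,1)] -> total=4
Click 2 (1,2) count=1: revealed 1 new [(1,2)] -> total=5
Click 3 (0,4) count=0: revealed 23 new [(0,2) (0,3) (0,4) (0,5) (0,6) (1,3) (1,4) (1,5) (1,6) (2,5) (2,6) (3,4) (3,5) (3,6) (4,4) (4,5) (4,6) (5,4) (5,5) (5,6) (6,4) (6,5) (6,6)] -> total=28
Click 4 (1,3) count=1: revealed 0 new [(none)] -> total=28

Answer: 28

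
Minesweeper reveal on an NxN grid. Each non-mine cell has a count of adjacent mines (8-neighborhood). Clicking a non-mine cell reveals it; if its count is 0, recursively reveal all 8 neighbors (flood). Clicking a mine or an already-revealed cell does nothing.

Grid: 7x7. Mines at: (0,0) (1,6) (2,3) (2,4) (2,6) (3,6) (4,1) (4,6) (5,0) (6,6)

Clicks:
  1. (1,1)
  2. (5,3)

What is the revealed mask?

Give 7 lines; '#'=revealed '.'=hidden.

Answer: .......
.#.....
.......
..####.
..####.
.#####.
.#####.

Derivation:
Click 1 (1,1) count=1: revealed 1 new [(1,1)] -> total=1
Click 2 (5,3) count=0: revealed 18 new [(3,2) (3,3) (3,4) (3,5) (4,2) (4,3) (4,4) (4,5) (5,1) (5,2) (5,3) (5,4) (5,5) (6,1) (6,2) (6,3) (6,4) (6,5)] -> total=19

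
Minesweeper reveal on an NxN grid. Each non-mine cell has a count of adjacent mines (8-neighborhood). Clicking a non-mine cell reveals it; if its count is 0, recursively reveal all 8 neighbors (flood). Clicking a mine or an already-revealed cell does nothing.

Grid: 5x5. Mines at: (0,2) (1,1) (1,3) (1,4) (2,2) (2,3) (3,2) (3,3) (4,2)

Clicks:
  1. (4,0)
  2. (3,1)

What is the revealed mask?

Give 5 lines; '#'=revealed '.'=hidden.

Answer: .....
.....
##...
##...
##...

Derivation:
Click 1 (4,0) count=0: revealed 6 new [(2,0) (2,1) (3,0) (3,1) (4,0) (4,1)] -> total=6
Click 2 (3,1) count=3: revealed 0 new [(none)] -> total=6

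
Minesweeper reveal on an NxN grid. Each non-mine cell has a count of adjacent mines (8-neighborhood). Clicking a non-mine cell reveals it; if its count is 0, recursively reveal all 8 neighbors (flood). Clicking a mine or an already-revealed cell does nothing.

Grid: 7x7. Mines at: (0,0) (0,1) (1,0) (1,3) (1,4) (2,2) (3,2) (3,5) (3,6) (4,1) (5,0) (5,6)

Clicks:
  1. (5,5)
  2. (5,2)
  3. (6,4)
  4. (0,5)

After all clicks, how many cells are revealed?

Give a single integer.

Answer: 15

Derivation:
Click 1 (5,5) count=1: revealed 1 new [(5,5)] -> total=1
Click 2 (5,2) count=1: revealed 1 new [(5,2)] -> total=2
Click 3 (6,4) count=0: revealed 12 new [(4,2) (4,3) (4,4) (4,5) (5,1) (5,3) (5,4) (6,1) (6,2) (6,3) (6,4) (6,5)] -> total=14
Click 4 (0,5) count=1: revealed 1 new [(0,5)] -> total=15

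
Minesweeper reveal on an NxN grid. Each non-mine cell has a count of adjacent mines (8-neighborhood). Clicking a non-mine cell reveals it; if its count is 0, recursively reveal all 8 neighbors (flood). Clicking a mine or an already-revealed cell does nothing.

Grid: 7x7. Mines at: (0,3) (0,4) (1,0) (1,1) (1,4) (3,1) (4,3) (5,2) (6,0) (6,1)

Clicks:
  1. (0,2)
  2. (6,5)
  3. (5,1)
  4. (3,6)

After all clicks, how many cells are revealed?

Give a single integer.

Answer: 23

Derivation:
Click 1 (0,2) count=2: revealed 1 new [(0,2)] -> total=1
Click 2 (6,5) count=0: revealed 21 new [(0,5) (0,6) (1,5) (1,6) (2,4) (2,5) (2,6) (3,4) (3,5) (3,6) (4,4) (4,5) (4,6) (5,3) (5,4) (5,5) (5,6) (6,3) (6,4) (6,5) (6,6)] -> total=22
Click 3 (5,1) count=3: revealed 1 new [(5,1)] -> total=23
Click 4 (3,6) count=0: revealed 0 new [(none)] -> total=23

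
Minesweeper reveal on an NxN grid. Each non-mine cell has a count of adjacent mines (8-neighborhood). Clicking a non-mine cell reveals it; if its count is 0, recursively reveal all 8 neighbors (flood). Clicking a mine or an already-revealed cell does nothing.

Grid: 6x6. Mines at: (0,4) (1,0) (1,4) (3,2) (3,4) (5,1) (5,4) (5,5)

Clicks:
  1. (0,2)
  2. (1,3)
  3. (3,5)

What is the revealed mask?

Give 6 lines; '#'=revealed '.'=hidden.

Answer: .###..
.###..
.###..
.....#
......
......

Derivation:
Click 1 (0,2) count=0: revealed 9 new [(0,1) (0,2) (0,3) (1,1) (1,2) (1,3) (2,1) (2,2) (2,3)] -> total=9
Click 2 (1,3) count=2: revealed 0 new [(none)] -> total=9
Click 3 (3,5) count=1: revealed 1 new [(3,5)] -> total=10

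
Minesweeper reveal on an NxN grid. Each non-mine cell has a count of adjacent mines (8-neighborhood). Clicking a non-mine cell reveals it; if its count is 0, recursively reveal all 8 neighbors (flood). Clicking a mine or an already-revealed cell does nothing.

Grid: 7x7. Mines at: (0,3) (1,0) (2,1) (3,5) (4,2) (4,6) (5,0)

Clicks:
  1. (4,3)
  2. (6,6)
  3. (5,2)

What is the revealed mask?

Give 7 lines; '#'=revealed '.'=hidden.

Answer: .......
.......
.......
.......
...###.
.######
.######

Derivation:
Click 1 (4,3) count=1: revealed 1 new [(4,3)] -> total=1
Click 2 (6,6) count=0: revealed 14 new [(4,4) (4,5) (5,1) (5,2) (5,3) (5,4) (5,5) (5,6) (6,1) (6,2) (6,3) (6,4) (6,5) (6,6)] -> total=15
Click 3 (5,2) count=1: revealed 0 new [(none)] -> total=15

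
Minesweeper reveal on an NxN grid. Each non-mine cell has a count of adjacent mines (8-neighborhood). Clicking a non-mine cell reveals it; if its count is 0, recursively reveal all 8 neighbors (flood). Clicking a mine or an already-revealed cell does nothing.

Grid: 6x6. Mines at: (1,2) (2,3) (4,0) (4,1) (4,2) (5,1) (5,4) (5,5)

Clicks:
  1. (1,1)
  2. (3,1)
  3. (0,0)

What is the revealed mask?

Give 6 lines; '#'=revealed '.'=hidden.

Answer: ##....
##....
##....
##....
......
......

Derivation:
Click 1 (1,1) count=1: revealed 1 new [(1,1)] -> total=1
Click 2 (3,1) count=3: revealed 1 new [(3,1)] -> total=2
Click 3 (0,0) count=0: revealed 6 new [(0,0) (0,1) (1,0) (2,0) (2,1) (3,0)] -> total=8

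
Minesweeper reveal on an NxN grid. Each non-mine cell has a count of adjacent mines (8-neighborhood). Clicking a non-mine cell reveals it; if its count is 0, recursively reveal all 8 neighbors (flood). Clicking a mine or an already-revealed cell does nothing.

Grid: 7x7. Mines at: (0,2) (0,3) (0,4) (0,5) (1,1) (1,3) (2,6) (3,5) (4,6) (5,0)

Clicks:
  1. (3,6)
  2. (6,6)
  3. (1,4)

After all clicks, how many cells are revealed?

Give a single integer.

Click 1 (3,6) count=3: revealed 1 new [(3,6)] -> total=1
Click 2 (6,6) count=0: revealed 28 new [(2,0) (2,1) (2,2) (2,3) (2,4) (3,0) (3,1) (3,2) (3,3) (3,4) (4,0) (4,1) (4,2) (4,3) (4,4) (4,5) (5,1) (5,2) (5,3) (5,4) (5,5) (5,6) (6,1) (6,2) (6,3) (6,4) (6,5) (6,6)] -> total=29
Click 3 (1,4) count=4: revealed 1 new [(1,4)] -> total=30

Answer: 30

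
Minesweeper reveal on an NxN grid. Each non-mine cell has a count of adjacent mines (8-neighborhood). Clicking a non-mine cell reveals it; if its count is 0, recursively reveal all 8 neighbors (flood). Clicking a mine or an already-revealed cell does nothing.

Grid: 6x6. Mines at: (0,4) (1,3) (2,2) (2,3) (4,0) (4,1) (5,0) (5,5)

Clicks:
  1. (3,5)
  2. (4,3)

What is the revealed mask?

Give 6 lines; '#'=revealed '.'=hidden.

Answer: ......
....##
....##
..####
..####
..###.

Derivation:
Click 1 (3,5) count=0: revealed 8 new [(1,4) (1,5) (2,4) (2,5) (3,4) (3,5) (4,4) (4,5)] -> total=8
Click 2 (4,3) count=0: revealed 7 new [(3,2) (3,3) (4,2) (4,3) (5,2) (5,3) (5,4)] -> total=15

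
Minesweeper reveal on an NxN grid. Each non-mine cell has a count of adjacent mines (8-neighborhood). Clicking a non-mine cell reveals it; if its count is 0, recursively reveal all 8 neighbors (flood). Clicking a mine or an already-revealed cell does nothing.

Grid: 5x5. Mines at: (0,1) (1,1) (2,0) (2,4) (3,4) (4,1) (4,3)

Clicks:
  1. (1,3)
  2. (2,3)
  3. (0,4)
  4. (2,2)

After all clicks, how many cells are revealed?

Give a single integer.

Click 1 (1,3) count=1: revealed 1 new [(1,3)] -> total=1
Click 2 (2,3) count=2: revealed 1 new [(2,3)] -> total=2
Click 3 (0,4) count=0: revealed 5 new [(0,2) (0,3) (0,4) (1,2) (1,4)] -> total=7
Click 4 (2,2) count=1: revealed 1 new [(2,2)] -> total=8

Answer: 8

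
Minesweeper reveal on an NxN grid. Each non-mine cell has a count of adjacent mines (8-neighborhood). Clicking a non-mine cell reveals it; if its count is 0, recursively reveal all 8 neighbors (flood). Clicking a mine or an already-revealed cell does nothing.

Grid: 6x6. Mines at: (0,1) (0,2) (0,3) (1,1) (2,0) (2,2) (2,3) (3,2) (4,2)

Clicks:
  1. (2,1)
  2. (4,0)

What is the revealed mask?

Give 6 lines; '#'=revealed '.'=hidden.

Answer: ......
......
.#....
##....
##....
##....

Derivation:
Click 1 (2,1) count=4: revealed 1 new [(2,1)] -> total=1
Click 2 (4,0) count=0: revealed 6 new [(3,0) (3,1) (4,0) (4,1) (5,0) (5,1)] -> total=7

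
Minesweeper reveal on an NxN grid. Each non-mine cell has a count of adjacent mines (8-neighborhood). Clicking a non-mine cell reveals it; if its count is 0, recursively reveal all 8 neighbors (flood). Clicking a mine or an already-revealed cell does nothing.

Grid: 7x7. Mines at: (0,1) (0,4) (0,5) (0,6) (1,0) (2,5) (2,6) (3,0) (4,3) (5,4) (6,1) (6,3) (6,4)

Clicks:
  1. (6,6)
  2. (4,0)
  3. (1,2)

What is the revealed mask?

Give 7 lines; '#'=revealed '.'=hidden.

Click 1 (6,6) count=0: revealed 8 new [(3,5) (3,6) (4,5) (4,6) (5,5) (5,6) (6,5) (6,6)] -> total=8
Click 2 (4,0) count=1: revealed 1 new [(4,0)] -> total=9
Click 3 (1,2) count=1: revealed 1 new [(1,2)] -> total=10

Answer: .......
..#....
.......
.....##
#....##
.....##
.....##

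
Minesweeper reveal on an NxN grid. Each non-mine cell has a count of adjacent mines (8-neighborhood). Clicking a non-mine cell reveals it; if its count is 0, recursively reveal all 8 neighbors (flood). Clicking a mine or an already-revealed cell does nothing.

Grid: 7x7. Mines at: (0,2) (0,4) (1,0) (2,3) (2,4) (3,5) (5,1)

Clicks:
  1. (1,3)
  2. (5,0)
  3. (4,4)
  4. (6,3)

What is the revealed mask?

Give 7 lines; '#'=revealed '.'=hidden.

Answer: .......
...#...
.......
..###..
..#####
#.#####
..#####

Derivation:
Click 1 (1,3) count=4: revealed 1 new [(1,3)] -> total=1
Click 2 (5,0) count=1: revealed 1 new [(5,0)] -> total=2
Click 3 (4,4) count=1: revealed 1 new [(4,4)] -> total=3
Click 4 (6,3) count=0: revealed 17 new [(3,2) (3,3) (3,4) (4,2) (4,3) (4,5) (4,6) (5,2) (5,3) (5,4) (5,5) (5,6) (6,2) (6,3) (6,4) (6,5) (6,6)] -> total=20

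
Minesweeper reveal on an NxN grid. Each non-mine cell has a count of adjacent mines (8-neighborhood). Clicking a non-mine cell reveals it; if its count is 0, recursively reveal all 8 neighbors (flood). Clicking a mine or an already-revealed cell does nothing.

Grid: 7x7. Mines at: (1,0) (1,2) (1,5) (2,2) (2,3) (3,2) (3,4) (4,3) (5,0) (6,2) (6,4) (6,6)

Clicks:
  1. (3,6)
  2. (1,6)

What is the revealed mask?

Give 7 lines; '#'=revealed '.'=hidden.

Answer: .......
......#
.....##
.....##
.....##
.....##
.......

Derivation:
Click 1 (3,6) count=0: revealed 8 new [(2,5) (2,6) (3,5) (3,6) (4,5) (4,6) (5,5) (5,6)] -> total=8
Click 2 (1,6) count=1: revealed 1 new [(1,6)] -> total=9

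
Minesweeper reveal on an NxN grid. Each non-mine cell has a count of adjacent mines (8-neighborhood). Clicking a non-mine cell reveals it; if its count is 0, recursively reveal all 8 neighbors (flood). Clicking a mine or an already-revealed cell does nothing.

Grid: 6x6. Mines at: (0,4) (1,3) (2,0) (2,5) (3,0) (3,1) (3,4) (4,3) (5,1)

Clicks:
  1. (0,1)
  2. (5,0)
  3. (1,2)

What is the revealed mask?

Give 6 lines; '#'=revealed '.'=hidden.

Answer: ###...
###...
......
......
......
#.....

Derivation:
Click 1 (0,1) count=0: revealed 6 new [(0,0) (0,1) (0,2) (1,0) (1,1) (1,2)] -> total=6
Click 2 (5,0) count=1: revealed 1 new [(5,0)] -> total=7
Click 3 (1,2) count=1: revealed 0 new [(none)] -> total=7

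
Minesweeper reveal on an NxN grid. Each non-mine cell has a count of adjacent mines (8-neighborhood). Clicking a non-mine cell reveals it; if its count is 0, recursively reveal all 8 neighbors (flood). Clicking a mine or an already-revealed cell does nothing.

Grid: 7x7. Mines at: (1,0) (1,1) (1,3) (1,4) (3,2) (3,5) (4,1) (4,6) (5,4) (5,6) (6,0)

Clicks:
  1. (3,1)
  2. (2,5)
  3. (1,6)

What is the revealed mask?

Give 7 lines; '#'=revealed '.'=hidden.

Answer: .....##
.....##
.....##
.#.....
.......
.......
.......

Derivation:
Click 1 (3,1) count=2: revealed 1 new [(3,1)] -> total=1
Click 2 (2,5) count=2: revealed 1 new [(2,5)] -> total=2
Click 3 (1,6) count=0: revealed 5 new [(0,5) (0,6) (1,5) (1,6) (2,6)] -> total=7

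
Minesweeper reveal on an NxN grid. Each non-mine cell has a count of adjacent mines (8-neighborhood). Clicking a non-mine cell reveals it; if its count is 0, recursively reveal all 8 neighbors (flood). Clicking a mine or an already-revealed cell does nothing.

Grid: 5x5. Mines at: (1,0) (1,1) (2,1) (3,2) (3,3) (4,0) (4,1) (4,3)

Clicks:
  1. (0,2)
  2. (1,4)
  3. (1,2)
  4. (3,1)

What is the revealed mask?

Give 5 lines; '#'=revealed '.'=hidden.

Click 1 (0,2) count=1: revealed 1 new [(0,2)] -> total=1
Click 2 (1,4) count=0: revealed 8 new [(0,3) (0,4) (1,2) (1,3) (1,4) (2,2) (2,3) (2,4)] -> total=9
Click 3 (1,2) count=2: revealed 0 new [(none)] -> total=9
Click 4 (3,1) count=4: revealed 1 new [(3,1)] -> total=10

Answer: ..###
..###
..###
.#...
.....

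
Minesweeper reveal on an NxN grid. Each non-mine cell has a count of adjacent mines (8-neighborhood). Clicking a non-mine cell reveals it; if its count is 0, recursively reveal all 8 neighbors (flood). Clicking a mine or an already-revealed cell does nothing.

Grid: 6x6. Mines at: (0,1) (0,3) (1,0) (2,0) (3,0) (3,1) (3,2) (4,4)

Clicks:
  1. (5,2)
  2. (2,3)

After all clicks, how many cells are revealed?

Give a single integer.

Click 1 (5,2) count=0: revealed 8 new [(4,0) (4,1) (4,2) (4,3) (5,0) (5,1) (5,2) (5,3)] -> total=8
Click 2 (2,3) count=1: revealed 1 new [(2,3)] -> total=9

Answer: 9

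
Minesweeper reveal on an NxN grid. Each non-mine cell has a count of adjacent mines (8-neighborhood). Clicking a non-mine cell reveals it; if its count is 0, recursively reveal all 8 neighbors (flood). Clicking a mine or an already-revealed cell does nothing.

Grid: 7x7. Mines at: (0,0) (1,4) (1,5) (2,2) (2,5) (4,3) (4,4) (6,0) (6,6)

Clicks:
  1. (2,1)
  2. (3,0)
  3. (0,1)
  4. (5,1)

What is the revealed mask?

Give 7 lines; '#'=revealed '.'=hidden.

Click 1 (2,1) count=1: revealed 1 new [(2,1)] -> total=1
Click 2 (3,0) count=0: revealed 12 new [(1,0) (1,1) (2,0) (3,0) (3,1) (3,2) (4,0) (4,1) (4,2) (5,0) (5,1) (5,2)] -> total=13
Click 3 (0,1) count=1: revealed 1 new [(0,1)] -> total=14
Click 4 (5,1) count=1: revealed 0 new [(none)] -> total=14

Answer: .#.....
##.....
##.....
###....
###....
###....
.......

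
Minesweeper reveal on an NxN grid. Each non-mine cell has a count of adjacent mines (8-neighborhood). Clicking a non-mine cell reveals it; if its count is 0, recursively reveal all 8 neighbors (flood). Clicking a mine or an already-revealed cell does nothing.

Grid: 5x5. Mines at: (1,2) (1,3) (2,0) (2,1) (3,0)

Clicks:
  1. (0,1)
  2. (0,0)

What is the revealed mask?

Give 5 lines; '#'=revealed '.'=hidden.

Click 1 (0,1) count=1: revealed 1 new [(0,1)] -> total=1
Click 2 (0,0) count=0: revealed 3 new [(0,0) (1,0) (1,1)] -> total=4

Answer: ##...
##...
.....
.....
.....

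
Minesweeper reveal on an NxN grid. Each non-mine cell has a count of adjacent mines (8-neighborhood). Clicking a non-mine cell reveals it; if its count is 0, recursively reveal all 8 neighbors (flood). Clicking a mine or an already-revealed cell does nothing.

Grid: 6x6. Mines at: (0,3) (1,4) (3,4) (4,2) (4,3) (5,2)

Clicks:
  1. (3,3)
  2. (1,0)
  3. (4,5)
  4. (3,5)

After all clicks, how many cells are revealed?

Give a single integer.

Click 1 (3,3) count=3: revealed 1 new [(3,3)] -> total=1
Click 2 (1,0) count=0: revealed 18 new [(0,0) (0,1) (0,2) (1,0) (1,1) (1,2) (1,3) (2,0) (2,1) (2,2) (2,3) (3,0) (3,1) (3,2) (4,0) (4,1) (5,0) (5,1)] -> total=19
Click 3 (4,5) count=1: revealed 1 new [(4,5)] -> total=20
Click 4 (3,5) count=1: revealed 1 new [(3,5)] -> total=21

Answer: 21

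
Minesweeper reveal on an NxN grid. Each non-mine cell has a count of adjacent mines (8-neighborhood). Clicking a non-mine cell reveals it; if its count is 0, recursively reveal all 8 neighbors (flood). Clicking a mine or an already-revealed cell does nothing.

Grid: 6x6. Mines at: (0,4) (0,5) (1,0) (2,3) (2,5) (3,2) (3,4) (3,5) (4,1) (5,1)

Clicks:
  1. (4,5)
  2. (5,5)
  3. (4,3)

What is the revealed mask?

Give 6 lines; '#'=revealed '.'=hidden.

Answer: ......
......
......
......
..####
..####

Derivation:
Click 1 (4,5) count=2: revealed 1 new [(4,5)] -> total=1
Click 2 (5,5) count=0: revealed 7 new [(4,2) (4,3) (4,4) (5,2) (5,3) (5,4) (5,5)] -> total=8
Click 3 (4,3) count=2: revealed 0 new [(none)] -> total=8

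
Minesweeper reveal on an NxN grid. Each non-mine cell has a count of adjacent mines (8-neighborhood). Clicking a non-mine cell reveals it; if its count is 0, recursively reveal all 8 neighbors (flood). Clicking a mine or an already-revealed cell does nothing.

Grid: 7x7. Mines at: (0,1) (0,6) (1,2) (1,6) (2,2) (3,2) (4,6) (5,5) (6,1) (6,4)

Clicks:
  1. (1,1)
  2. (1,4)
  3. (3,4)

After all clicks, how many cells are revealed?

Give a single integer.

Answer: 16

Derivation:
Click 1 (1,1) count=3: revealed 1 new [(1,1)] -> total=1
Click 2 (1,4) count=0: revealed 15 new [(0,3) (0,4) (0,5) (1,3) (1,4) (1,5) (2,3) (2,4) (2,5) (3,3) (3,4) (3,5) (4,3) (4,4) (4,5)] -> total=16
Click 3 (3,4) count=0: revealed 0 new [(none)] -> total=16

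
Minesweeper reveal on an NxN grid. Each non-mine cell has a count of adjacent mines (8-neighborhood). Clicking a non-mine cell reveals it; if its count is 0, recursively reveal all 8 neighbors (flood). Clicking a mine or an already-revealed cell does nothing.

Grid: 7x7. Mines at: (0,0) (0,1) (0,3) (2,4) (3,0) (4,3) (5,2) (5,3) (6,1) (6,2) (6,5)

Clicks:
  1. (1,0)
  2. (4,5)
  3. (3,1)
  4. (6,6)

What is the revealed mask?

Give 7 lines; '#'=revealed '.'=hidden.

Click 1 (1,0) count=2: revealed 1 new [(1,0)] -> total=1
Click 2 (4,5) count=0: revealed 17 new [(0,4) (0,5) (0,6) (1,4) (1,5) (1,6) (2,5) (2,6) (3,4) (3,5) (3,6) (4,4) (4,5) (4,6) (5,4) (5,5) (5,6)] -> total=18
Click 3 (3,1) count=1: revealed 1 new [(3,1)] -> total=19
Click 4 (6,6) count=1: revealed 1 new [(6,6)] -> total=20

Answer: ....###
#...###
.....##
.#..###
....###
....###
......#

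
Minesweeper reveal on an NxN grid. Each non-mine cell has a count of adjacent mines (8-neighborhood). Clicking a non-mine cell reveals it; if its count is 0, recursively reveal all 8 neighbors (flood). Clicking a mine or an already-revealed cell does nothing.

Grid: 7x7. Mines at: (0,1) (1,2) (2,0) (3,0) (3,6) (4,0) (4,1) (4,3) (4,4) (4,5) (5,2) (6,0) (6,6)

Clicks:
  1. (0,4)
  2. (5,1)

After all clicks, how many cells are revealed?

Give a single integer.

Click 1 (0,4) count=0: revealed 15 new [(0,3) (0,4) (0,5) (0,6) (1,3) (1,4) (1,5) (1,6) (2,3) (2,4) (2,5) (2,6) (3,3) (3,4) (3,5)] -> total=15
Click 2 (5,1) count=4: revealed 1 new [(5,1)] -> total=16

Answer: 16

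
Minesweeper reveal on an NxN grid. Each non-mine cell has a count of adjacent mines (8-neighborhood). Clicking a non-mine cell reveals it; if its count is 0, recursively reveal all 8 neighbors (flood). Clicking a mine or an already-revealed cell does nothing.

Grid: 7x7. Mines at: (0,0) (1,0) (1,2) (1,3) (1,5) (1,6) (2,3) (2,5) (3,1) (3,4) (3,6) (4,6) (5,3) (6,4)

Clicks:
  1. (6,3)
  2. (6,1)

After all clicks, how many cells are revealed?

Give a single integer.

Click 1 (6,3) count=2: revealed 1 new [(6,3)] -> total=1
Click 2 (6,1) count=0: revealed 9 new [(4,0) (4,1) (4,2) (5,0) (5,1) (5,2) (6,0) (6,1) (6,2)] -> total=10

Answer: 10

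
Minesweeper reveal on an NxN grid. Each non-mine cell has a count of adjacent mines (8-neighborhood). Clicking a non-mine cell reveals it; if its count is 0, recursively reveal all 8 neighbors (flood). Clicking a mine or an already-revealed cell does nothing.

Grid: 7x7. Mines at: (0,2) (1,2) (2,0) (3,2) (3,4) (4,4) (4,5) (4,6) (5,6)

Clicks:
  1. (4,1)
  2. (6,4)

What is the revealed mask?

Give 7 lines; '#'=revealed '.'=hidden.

Answer: .......
.......
.......
##.....
####...
######.
######.

Derivation:
Click 1 (4,1) count=1: revealed 1 new [(4,1)] -> total=1
Click 2 (6,4) count=0: revealed 17 new [(3,0) (3,1) (4,0) (4,2) (4,3) (5,0) (5,1) (5,2) (5,3) (5,4) (5,5) (6,0) (6,1) (6,2) (6,3) (6,4) (6,5)] -> total=18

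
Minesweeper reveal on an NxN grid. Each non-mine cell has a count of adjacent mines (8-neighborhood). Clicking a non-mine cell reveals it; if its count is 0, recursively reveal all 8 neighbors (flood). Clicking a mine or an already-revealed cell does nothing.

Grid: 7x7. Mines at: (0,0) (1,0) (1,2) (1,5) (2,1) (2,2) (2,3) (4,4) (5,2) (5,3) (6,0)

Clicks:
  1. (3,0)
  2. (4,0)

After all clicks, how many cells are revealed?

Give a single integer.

Click 1 (3,0) count=1: revealed 1 new [(3,0)] -> total=1
Click 2 (4,0) count=0: revealed 5 new [(3,1) (4,0) (4,1) (5,0) (5,1)] -> total=6

Answer: 6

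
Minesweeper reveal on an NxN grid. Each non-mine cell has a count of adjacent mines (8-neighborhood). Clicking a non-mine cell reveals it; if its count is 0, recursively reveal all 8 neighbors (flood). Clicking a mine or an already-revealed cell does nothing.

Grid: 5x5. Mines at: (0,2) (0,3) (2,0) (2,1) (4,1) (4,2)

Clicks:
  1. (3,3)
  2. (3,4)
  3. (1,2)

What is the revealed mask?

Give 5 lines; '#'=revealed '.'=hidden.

Click 1 (3,3) count=1: revealed 1 new [(3,3)] -> total=1
Click 2 (3,4) count=0: revealed 10 new [(1,2) (1,3) (1,4) (2,2) (2,3) (2,4) (3,2) (3,4) (4,3) (4,4)] -> total=11
Click 3 (1,2) count=3: revealed 0 new [(none)] -> total=11

Answer: .....
..###
..###
..###
...##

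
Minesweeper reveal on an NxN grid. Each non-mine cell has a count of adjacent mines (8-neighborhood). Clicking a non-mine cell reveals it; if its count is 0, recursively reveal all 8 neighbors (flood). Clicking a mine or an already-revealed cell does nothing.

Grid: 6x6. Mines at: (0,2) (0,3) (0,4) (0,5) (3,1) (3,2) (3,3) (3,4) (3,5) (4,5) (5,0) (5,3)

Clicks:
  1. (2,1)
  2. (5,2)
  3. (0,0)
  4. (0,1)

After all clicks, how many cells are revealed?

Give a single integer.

Answer: 7

Derivation:
Click 1 (2,1) count=2: revealed 1 new [(2,1)] -> total=1
Click 2 (5,2) count=1: revealed 1 new [(5,2)] -> total=2
Click 3 (0,0) count=0: revealed 5 new [(0,0) (0,1) (1,0) (1,1) (2,0)] -> total=7
Click 4 (0,1) count=1: revealed 0 new [(none)] -> total=7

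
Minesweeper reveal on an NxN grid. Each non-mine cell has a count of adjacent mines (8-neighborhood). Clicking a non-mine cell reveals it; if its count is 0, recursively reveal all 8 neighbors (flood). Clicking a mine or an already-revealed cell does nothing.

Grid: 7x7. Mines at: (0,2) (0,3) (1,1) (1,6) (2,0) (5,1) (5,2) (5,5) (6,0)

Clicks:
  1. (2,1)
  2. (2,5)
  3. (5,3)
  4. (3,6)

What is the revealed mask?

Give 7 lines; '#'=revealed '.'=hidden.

Click 1 (2,1) count=2: revealed 1 new [(2,1)] -> total=1
Click 2 (2,5) count=1: revealed 1 new [(2,5)] -> total=2
Click 3 (5,3) count=1: revealed 1 new [(5,3)] -> total=3
Click 4 (3,6) count=0: revealed 20 new [(1,2) (1,3) (1,4) (1,5) (2,2) (2,3) (2,4) (2,6) (3,1) (3,2) (3,3) (3,4) (3,5) (3,6) (4,1) (4,2) (4,3) (4,4) (4,5) (4,6)] -> total=23

Answer: .......
..####.
.######
.######
.######
...#...
.......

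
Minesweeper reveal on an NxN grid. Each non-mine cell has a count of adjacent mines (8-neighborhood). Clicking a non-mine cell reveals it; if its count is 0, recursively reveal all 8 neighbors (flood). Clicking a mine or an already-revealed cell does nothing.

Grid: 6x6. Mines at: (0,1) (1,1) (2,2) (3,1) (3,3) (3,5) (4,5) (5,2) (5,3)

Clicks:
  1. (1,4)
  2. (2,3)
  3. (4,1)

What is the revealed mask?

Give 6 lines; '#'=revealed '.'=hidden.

Answer: ..####
..####
...###
......
.#....
......

Derivation:
Click 1 (1,4) count=0: revealed 11 new [(0,2) (0,3) (0,4) (0,5) (1,2) (1,3) (1,4) (1,5) (2,3) (2,4) (2,5)] -> total=11
Click 2 (2,3) count=2: revealed 0 new [(none)] -> total=11
Click 3 (4,1) count=2: revealed 1 new [(4,1)] -> total=12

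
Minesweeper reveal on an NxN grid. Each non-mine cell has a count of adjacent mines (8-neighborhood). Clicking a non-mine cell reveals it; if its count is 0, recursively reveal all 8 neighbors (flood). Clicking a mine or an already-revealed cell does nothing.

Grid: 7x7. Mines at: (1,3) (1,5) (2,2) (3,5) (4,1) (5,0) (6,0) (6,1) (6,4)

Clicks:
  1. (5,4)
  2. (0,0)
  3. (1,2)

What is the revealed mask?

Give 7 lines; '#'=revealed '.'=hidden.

Answer: ###....
###....
##.....
##.....
.......
....#..
.......

Derivation:
Click 1 (5,4) count=1: revealed 1 new [(5,4)] -> total=1
Click 2 (0,0) count=0: revealed 10 new [(0,0) (0,1) (0,2) (1,0) (1,1) (1,2) (2,0) (2,1) (3,0) (3,1)] -> total=11
Click 3 (1,2) count=2: revealed 0 new [(none)] -> total=11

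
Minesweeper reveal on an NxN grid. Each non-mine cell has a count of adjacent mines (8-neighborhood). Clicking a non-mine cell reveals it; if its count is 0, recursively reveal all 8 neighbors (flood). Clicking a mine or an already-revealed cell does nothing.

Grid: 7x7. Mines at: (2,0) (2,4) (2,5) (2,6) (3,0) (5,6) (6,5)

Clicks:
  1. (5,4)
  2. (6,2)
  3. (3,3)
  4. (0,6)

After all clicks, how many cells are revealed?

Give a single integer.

Answer: 39

Derivation:
Click 1 (5,4) count=1: revealed 1 new [(5,4)] -> total=1
Click 2 (6,2) count=0: revealed 38 new [(0,0) (0,1) (0,2) (0,3) (0,4) (0,5) (0,6) (1,0) (1,1) (1,2) (1,3) (1,4) (1,5) (1,6) (2,1) (2,2) (2,3) (3,1) (3,2) (3,3) (3,4) (3,5) (4,0) (4,1) (4,2) (4,3) (4,4) (4,5) (5,0) (5,1) (5,2) (5,3) (5,5) (6,0) (6,1) (6,2) (6,3) (6,4)] -> total=39
Click 3 (3,3) count=1: revealed 0 new [(none)] -> total=39
Click 4 (0,6) count=0: revealed 0 new [(none)] -> total=39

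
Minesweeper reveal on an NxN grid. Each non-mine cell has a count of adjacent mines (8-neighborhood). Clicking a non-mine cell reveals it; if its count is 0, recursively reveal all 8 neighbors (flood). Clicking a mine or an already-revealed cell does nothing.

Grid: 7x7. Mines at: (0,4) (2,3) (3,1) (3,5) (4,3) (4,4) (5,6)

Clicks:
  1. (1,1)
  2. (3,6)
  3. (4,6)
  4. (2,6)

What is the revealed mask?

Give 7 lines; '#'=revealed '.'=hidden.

Answer: ####...
####...
###...#
......#
......#
.......
.......

Derivation:
Click 1 (1,1) count=0: revealed 11 new [(0,0) (0,1) (0,2) (0,3) (1,0) (1,1) (1,2) (1,3) (2,0) (2,1) (2,2)] -> total=11
Click 2 (3,6) count=1: revealed 1 new [(3,6)] -> total=12
Click 3 (4,6) count=2: revealed 1 new [(4,6)] -> total=13
Click 4 (2,6) count=1: revealed 1 new [(2,6)] -> total=14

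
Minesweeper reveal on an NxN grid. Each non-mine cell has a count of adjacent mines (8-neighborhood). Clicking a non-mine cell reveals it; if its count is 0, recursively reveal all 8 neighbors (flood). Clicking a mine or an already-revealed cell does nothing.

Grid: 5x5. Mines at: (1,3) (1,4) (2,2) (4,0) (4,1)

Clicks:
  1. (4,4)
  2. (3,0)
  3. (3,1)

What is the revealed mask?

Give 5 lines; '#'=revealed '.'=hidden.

Click 1 (4,4) count=0: revealed 8 new [(2,3) (2,4) (3,2) (3,3) (3,4) (4,2) (4,3) (4,4)] -> total=8
Click 2 (3,0) count=2: revealed 1 new [(3,0)] -> total=9
Click 3 (3,1) count=3: revealed 1 new [(3,1)] -> total=10

Answer: .....
.....
...##
#####
..###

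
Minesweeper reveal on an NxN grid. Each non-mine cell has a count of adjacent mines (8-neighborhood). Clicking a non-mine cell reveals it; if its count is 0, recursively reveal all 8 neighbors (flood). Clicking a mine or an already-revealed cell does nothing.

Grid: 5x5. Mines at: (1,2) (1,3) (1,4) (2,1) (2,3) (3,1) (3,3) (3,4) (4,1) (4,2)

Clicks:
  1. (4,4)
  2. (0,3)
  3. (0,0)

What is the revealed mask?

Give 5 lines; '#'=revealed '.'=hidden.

Answer: ##.#.
##...
.....
.....
....#

Derivation:
Click 1 (4,4) count=2: revealed 1 new [(4,4)] -> total=1
Click 2 (0,3) count=3: revealed 1 new [(0,3)] -> total=2
Click 3 (0,0) count=0: revealed 4 new [(0,0) (0,1) (1,0) (1,1)] -> total=6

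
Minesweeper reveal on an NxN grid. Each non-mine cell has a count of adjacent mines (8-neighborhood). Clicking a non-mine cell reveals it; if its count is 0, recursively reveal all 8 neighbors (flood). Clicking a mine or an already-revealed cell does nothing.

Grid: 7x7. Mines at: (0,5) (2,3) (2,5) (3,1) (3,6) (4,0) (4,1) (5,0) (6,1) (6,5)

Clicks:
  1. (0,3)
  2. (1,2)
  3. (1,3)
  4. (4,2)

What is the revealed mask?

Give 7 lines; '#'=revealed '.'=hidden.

Answer: #####..
#####..
###....
.......
..#....
.......
.......

Derivation:
Click 1 (0,3) count=0: revealed 13 new [(0,0) (0,1) (0,2) (0,3) (0,4) (1,0) (1,1) (1,2) (1,3) (1,4) (2,0) (2,1) (2,2)] -> total=13
Click 2 (1,2) count=1: revealed 0 new [(none)] -> total=13
Click 3 (1,3) count=1: revealed 0 new [(none)] -> total=13
Click 4 (4,2) count=2: revealed 1 new [(4,2)] -> total=14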